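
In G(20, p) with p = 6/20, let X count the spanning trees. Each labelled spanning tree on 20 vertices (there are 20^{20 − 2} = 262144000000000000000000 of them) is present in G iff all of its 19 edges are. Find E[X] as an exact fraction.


K_20 has 20^{20 − 2} = 262144000000000000000000 labelled spanning trees.
For each such spanning tree H, let X_H = 1 if all 19 edges of H are present in G. Then P[X_H = 1] = p^{19} = (3/10)^{19} = 1162261467/10000000000000000000.
By linearity: E[X] = Σ_H E[X_H] = 262144000000000000000000 · p^{19} = 262144000000000000000000 · 1162261467/10000000000000000000 = 152339935002624/5.
Numerically: E[X] ≈ 3.05e+13.

E[X] = 262144000000000000000000 · (3/10)^{19} = 152339935002624/5 ≈ 3.05e+13.


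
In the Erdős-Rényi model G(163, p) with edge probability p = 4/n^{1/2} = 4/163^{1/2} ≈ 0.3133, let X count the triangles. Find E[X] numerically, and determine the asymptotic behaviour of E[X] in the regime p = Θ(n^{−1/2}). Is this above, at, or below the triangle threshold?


Number of potential triangles: C(163, 3) = 708561.
Each occurs with probability p³ ≈ (0.3133)³ ≈ 3.075378e-02.
By linearity: E[X] = C(163, 3)·p³ ≈ 708561 · 3.075378e-02 ≈ 21790.9323.
Since α = 1/2 < 1, p = c/n^{1/2} ≫ 1/n is above the triangle threshold p ~ 1/n. Asymptotically E[X] ~ (c³/6)·n^{3(1−α)} = (4³/6)·n^{1.5} → ∞; triangles are abundant w.h.p.

E[X] ≈ 21790.9323; in regime p = Θ(1/n^{1/2}) E[X] diverges (above the triangle threshold p ~ 1/n).


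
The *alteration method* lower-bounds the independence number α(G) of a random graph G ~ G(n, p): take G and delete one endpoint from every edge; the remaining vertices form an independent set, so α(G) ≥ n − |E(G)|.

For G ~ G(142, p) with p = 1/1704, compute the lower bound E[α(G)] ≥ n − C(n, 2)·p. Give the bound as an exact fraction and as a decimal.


E[|E(G)|] = C(142, 2)·p = 10011 · (1/1704) = 47/8.
E[α(G)] ≥ n − E[|E(G)|] = 142 − 47/8 = 1089/8.
Numerically: ≈ 136.125000.
(This is only a lower bound; the true E[α(G)] may be larger.)

E[α(G)] ≥ 1089/8 ≈ 136.125000.


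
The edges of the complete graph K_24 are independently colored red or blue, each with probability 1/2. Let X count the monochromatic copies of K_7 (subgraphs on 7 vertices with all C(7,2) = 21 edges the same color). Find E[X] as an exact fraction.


Let X = Σ_S X_S over the C(24, 7) = 346104 subsets S of size 7, where X_S = 1 if the K_7 on S is monochromatic.
For a fixed S, the K_7 on S has C(7, 2) = 21 edges. P[all 21 edges red] = (1/2)^21, and likewise for blue, so P[monochromatic] = 2·(1/2)^21 = 2^{1 − 21} = 1/1048576.
Summing: E[X] = C(24, 7) · 2^{1 − 21} = 346104 · 1/1048576 = 43263/131072.
Numerically: E[X] ≈ 0.330070.

E[X] = C(24,7)·2^(1−C(7,2)) = 43263/131072 ≈ 0.330070.


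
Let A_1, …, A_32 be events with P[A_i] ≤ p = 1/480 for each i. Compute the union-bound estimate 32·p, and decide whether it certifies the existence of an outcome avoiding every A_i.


Union bound: P[∪_{i=1}^{32} A_i] ≤ Σ_i P[A_i] ≤ 32·p = 32·(1/480) = 1/15.
Numerically: 1/15 ≈ 0.0667.
Is 1/15 < 1? YES.
Since P[∪ A_i] ≤ 1/15 < 1, the complement has P[∩ A_i^c] ≥ 1 − 1/15 = 14/15 > 0, so some outcome avoids every A_i.

32·p = 1/15 ≈ 0.0667; existence CERTIFIED by the union bound.


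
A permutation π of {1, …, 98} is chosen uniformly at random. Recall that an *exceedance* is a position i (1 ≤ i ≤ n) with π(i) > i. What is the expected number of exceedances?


Write X = Σ_{i=1}^{98} X_i, where X_i = 1_{π(i) > i}.
For each fixed i, π(i) is uniform over {1, …, 98} (marginal of a uniform permutation), so P[π(i) > i] = (n − i)/n. Summing: Σ_{i=1}^{98} (n − i)/n = (0 + 1 + … + 97)/98 = 98(98 − 1)/(2·98) = (98 − 1)/2.
Hence E[X] = Σ_{i=1}^{98} (98 − i)/98 = 97/2 ≈ 48.5000.

E[X] = 97/2 = 48.5000.


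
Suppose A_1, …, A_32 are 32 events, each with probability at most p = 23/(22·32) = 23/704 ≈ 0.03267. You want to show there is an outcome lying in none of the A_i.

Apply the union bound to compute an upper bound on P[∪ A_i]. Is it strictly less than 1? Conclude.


Union bound: P[∪_{i=1}^{32} A_i] ≤ Σ_i P[A_i] ≤ 32·p = 32·(23/704) = 23/22.
Numerically: 23/22 ≈ 1.04545.
Is 23/22 < 1? NO.
Since the bound 23/22 is ≥ 1, the union bound is uninformative here; it does NOT by itself certify existence.

32·p = 23/22 ≈ 1.04545; existence NOT certified by the union bound.


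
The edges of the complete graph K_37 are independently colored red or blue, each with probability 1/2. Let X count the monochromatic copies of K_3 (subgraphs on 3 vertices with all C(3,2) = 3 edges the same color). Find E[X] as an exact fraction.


Let X = Σ_S X_S over the C(37, 3) = 7770 subsets S of size 3, where X_S = 1 if the K_3 on S is monochromatic.
For a fixed S, the K_3 on S has C(3, 2) = 3 edges. P[all 3 edges red] = (1/2)^3, and likewise for blue, so P[monochromatic] = 2·(1/2)^3 = 2^{1 − 3} = 1/4.
By linearity: E[X] = C(37, 3) · 2^{1 − 3} = 7770 · 1/4 = 3885/2.
Numerically: E[X] ≈ 1942.500.

E[X] = C(37,3)·2^(1−C(3,2)) = 3885/2 ≈ 1942.500.


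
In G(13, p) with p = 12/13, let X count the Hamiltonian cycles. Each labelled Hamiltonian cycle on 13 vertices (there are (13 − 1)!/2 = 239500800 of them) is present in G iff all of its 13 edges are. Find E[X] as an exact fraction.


K_13 has (13 − 1)!/2 = 239500800 labelled Hamiltonian cycles.
For each such Hamiltonian cycle H, let X_H = 1 if all 13 edges of H are present in G. Then P[X_H = 1] = p^{13} = (12/13)^{13} = 106993205379072/302875106592253.
By linearity of expectation: E[X] = Σ_H E[X_H] = 239500800 · p^{13} = 239500800 · 106993205379072/302875106592253 = 25624958282852047257600/302875106592253.
Numerically: E[X] ≈ 8.46e+07.

E[X] = 239500800 · (12/13)^{13} = 25624958282852047257600/302875106592253 ≈ 8.46e+07.


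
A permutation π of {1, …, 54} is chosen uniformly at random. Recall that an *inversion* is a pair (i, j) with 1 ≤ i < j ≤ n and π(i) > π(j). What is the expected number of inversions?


Write X = Σ X_I over the C(54, 2) = 1431 pairs i < j, with X_I the indicator of one inversion.
There are 1431 indicators.
For each fixed pair i < j, the values π(i) and π(j) are two distinct elements of {1, …, 54} in uniformly random order; by symmetry P[π(i) > π(j)] = 1/2.
By linearity: E[X] = 1431 · (1/2) = C(54, 2) · (1/2) = 1431/2 = 1431/2 ≈ 715.5000.

E[X] = 1431/2 = 715.5000.


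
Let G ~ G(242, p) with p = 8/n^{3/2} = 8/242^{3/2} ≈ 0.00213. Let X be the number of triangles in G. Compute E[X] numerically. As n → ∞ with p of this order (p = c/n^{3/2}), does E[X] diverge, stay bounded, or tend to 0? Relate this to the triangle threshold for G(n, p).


Number of potential triangles: C(242, 3) = 2332880.
Each occurs with probability p³ ≈ (0.00213)³ ≈ 9.59623e-09.
By linearity: E[X] = C(242, 3)·p³ ≈ 2332880 · 9.59623e-09 ≈ 0.022.
Since α = 3/2 > 1, p = c/n^{3/2} = o(1/n) is below the triangle threshold p ~ 1/n. Asymptotically E[X] ~ (c³/6)·n^{3(1−α)} = (8³/6)·n^{-1.5} → 0, so by Markov's inequality G has no triangles w.h.p.

E[X] ≈ 0.022; in regime p = Θ(1/n^{3/2}) E[X] tends to 0 (below the triangle threshold p ~ 1/n).


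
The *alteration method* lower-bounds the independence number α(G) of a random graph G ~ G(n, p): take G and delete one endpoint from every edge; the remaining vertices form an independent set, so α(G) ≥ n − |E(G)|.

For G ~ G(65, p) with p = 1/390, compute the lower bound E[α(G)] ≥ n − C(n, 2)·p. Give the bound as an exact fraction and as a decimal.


E[|E(G)|] = C(65, 2)·p = 2080 · (1/390) = 16/3.
E[α(G)] ≥ n − E[|E(G)|] = 65 − 16/3 = 179/3.
Numerically: ≈ 59.66667.
(This is only a lower bound; the true E[α(G)] may be larger.)

E[α(G)] ≥ 179/3 ≈ 59.66667.


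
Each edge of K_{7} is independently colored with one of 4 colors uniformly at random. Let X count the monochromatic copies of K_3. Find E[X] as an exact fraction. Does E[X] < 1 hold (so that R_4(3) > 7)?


E[X] = C(7, 3) · 4^{1 − 3} = 35 · 4^{−2} = 35/16.
As a reduced fraction: E[X] = 35/16 ≈ 2.188.
Is E[X] < 1? NO.
Since E[X] ≥ 1, the first-moment bound is inconclusive at n = 7; it does NOT by itself certify R_4(3) > 7.

E[X] = 35/16 ≈ 2.188; E[X] ≥ 1; first-moment method inconclusive here.


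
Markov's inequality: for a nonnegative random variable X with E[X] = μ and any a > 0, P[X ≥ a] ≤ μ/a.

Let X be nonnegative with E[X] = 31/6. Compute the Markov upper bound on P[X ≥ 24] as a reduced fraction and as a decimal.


μ = E[X] = 31/6, a = 24.
Markov: P[X ≥ 24] ≤ μ/a = (31/6)/24 = 31/144.
Numerically: ≈ 0.215.
(Since a = 24 > μ = 5.167, the bound 31/144 is < 1 and informative.)

P[X ≥ 24] ≤ 31/144 ≈ 0.215.


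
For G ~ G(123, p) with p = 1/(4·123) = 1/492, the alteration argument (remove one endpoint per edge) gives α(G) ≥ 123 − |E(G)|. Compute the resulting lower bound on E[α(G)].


E[|E(G)|] = C(123, 2)·p = 7503 · (1/492) = 61/4.
E[α(G)] ≥ n − E[|E(G)|] = 123 − 61/4 = 431/4.
Numerically: ≈ 107.7500.
(This is only a lower bound; the true E[α(G)] may be larger.)

E[α(G)] ≥ 431/4 ≈ 107.7500.


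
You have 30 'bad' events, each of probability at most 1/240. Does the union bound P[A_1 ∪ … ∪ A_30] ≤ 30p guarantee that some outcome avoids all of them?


Union bound: P[∪_{i=1}^{30} A_i] ≤ Σ_i P[A_i] ≤ 30·p = 30·(1/240) = 1/8.
Numerically: 1/8 ≈ 0.12500.
Is 1/8 < 1? YES.
Since P[∪ A_i] ≤ 1/8 < 1, the complement has P[∩ A_i^c] ≥ 1 − 1/8 = 7/8 > 0, so some outcome avoids every A_i.

30·p = 1/8 ≈ 0.12500; existence CERTIFIED by the union bound.


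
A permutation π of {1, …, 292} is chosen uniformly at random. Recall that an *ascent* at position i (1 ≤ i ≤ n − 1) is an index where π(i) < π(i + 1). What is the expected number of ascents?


Write X = Σ X_I over i = 1, …, 291, with X_I the indicator of one ascent.
There are 291 indicators.
For each fixed i, the pair (π(i), π(i+1)) is a uniformly random ordered pair of distinct values from {1, …, 292}; by symmetry P[π(i) < π(i+1)] = 1/2.
By linearity: E[X] = 291 · (1/2) = (292 − 1) · (1/2) = 291/2 ≈ 145.50000.

E[X] = 291/2 = 145.50000.


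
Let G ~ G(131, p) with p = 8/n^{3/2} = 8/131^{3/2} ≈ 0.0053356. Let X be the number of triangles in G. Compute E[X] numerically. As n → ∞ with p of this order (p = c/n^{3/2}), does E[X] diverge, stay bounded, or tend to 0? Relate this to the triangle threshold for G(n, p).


Number of potential triangles: C(131, 3) = 366145.
Each occurs with probability p³ ≈ (0.0053356)³ ≈ 1.5189698e-07.
By linearity: E[X] = C(131, 3)·p³ ≈ 366145 · 1.5189698e-07 ≈ 0.05562.
Since α = 3/2 > 1, p = c/n^{3/2} = o(1/n) is below the triangle threshold p ~ 1/n. Asymptotically E[X] ~ (c³/6)·n^{3(1−α)} = (8³/6)·n^{-1.5} → 0, so by Markov's inequality G has no triangles w.h.p.

E[X] ≈ 0.05562; in regime p = Θ(1/n^{3/2}) E[X] tends to 0 (below the triangle threshold p ~ 1/n).


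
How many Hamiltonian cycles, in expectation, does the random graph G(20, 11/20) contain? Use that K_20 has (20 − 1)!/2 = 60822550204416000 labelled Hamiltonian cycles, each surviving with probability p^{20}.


K_20 has (20 − 1)!/2 = 60822550204416000 labelled Hamiltonian cycles.
For each such Hamiltonian cycle H, let X_H = 1 if all 20 edges of H are present in G. Then P[X_H = 1] = p^{20} = (11/20)^{20} = 672749994932560009201/104857600000000000000000000.
By linearity of expectation: E[X] = Σ_H E[X_H] = 60822550204416000 · p^{20} = 60822550204416000 · 672749994932560009201/104857600000000000000000000 = 9989836509230039246035759128621/25600000000000000000.
Numerically: E[X] ≈ 3.90228e+11.

E[X] = 60822550204416000 · (11/20)^{20} = 9989836509230039246035759128621/25600000000000000000 ≈ 3.90228e+11.


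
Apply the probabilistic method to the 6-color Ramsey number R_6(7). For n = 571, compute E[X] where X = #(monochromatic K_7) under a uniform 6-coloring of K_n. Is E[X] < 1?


E[X] = C(571, 7) · 6^{1 − 21} = 3784329711421830 · 6^{−20} = 3784329711421830/3656158440062976.
As a reduced fraction: E[X] = 70080179841145/67706637778944 ≈ 1.035.
Is E[X] < 1? NO.
Since E[X] ≥ 1, the first-moment bound is inconclusive at n = 571; it does NOT by itself certify R_6(7) > 571.

E[X] = 70080179841145/67706637778944 ≈ 1.035; E[X] ≥ 1; first-moment method inconclusive here.


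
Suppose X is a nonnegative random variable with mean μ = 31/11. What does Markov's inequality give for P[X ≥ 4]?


μ = E[X] = 31/11, a = 4.
Markov: P[X ≥ 4] ≤ μ/a = (31/11)/4 = 31/44.
Numerically: ≈ 0.704545.
(Since a = 4 > μ = 2.818182, the bound 31/44 is < 1 and informative.)

P[X ≥ 4] ≤ 31/44 ≈ 0.704545.


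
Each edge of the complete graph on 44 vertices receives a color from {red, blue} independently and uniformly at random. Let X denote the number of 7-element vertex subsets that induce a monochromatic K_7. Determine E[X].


Let X = Σ_S X_S over the C(44, 7) = 38320568 subsets S of size 7, where X_S = 1 if the K_7 on S is monochromatic.
For a fixed S, the K_7 on S has C(7, 2) = 21 edges. P[all 21 edges red] = (1/2)^21, and likewise for blue, so P[monochromatic] = 2·(1/2)^21 = 2^{1 − 21} = 1/1048576.
By linearity of expectation: E[X] = C(44, 7) · 2^{1 − 21} = 38320568 · 1/1048576 = 4790071/131072.
Numerically: E[X] ≈ 36.545341.

E[X] = C(44,7)·2^(1−C(7,2)) = 4790071/131072 ≈ 36.545341.


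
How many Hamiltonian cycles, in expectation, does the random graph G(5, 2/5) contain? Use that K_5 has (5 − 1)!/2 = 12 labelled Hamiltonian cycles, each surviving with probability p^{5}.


K_5 has (5 − 1)!/2 = 12 labelled Hamiltonian cycles.
For each such Hamiltonian cycle H, let X_H = 1 if all 5 edges of H are present in G. Then P[X_H = 1] = p^{5} = (2/5)^{5} = 32/3125.
By linearity of expectation: E[X] = Σ_H E[X_H] = 12 · p^{5} = 12 · 32/3125 = 384/3125.
Numerically: E[X] ≈ 0.12288.

E[X] = 12 · (2/5)^{5} = 384/3125 ≈ 0.12288.


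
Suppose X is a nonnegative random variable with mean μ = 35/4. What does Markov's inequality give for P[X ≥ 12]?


μ = E[X] = 35/4, a = 12.
Markov: P[X ≥ 12] ≤ μ/a = (35/4)/12 = 35/48.
Numerically: ≈ 0.7292.
(Since a = 12 > μ = 8.7500, the bound 35/48 is < 1 and informative.)

P[X ≥ 12] ≤ 35/48 ≈ 0.7292.


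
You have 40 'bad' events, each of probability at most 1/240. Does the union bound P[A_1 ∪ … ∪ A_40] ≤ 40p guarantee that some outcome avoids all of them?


Union bound: P[∪_{i=1}^{40} A_i] ≤ Σ_i P[A_i] ≤ 40·p = 40·(1/240) = 1/6.
Numerically: 1/6 ≈ 0.1667.
Is 1/6 < 1? YES.
Since P[∪ A_i] ≤ 1/6 < 1, the complement has P[∩ A_i^c] ≥ 1 − 1/6 = 5/6 > 0, so some outcome avoids every A_i.

40·p = 1/6 ≈ 0.1667; existence CERTIFIED by the union bound.


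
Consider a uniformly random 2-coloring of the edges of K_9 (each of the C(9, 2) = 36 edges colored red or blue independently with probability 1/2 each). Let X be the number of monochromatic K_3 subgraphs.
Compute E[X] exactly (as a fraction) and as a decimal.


Let X = Σ_S X_S over the C(9, 3) = 84 subsets S of size 3, where X_S = 1 if the K_3 on S is monochromatic.
For a fixed S, the K_3 on S has C(3, 2) = 3 edges. P[all 3 edges red] = (1/2)^3, and likewise for blue, so P[monochromatic] = 2·(1/2)^3 = 2^{1 − 3} = 1/4.
By linearity: E[X] = C(9, 3) · 2^{1 − 3} = 84 · 1/4 = 21.
Numerically: E[X] ≈ 21.00000.

E[X] = C(9,3)·2^(1−C(3,2)) = 21 ≈ 21.00000.


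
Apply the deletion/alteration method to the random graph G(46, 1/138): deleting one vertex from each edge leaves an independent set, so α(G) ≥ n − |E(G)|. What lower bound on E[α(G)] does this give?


E[|E(G)|] = C(46, 2)·p = 1035 · (1/138) = 15/2.
E[α(G)] ≥ n − E[|E(G)|] = 46 − 15/2 = 77/2.
Numerically: ≈ 38.500.
(This is only a lower bound; the true E[α(G)] may be larger.)

E[α(G)] ≥ 77/2 ≈ 38.500.


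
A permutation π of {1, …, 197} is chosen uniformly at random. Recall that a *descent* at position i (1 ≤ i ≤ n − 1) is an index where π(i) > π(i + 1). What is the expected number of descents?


Write X = Σ X_I over i = 1, …, 196, with X_I the indicator of one descent.
There are 196 indicators.
For each fixed i, the pair (π(i), π(i+1)) is a uniformly random ordered pair of distinct values from {1, …, 197}; by symmetry P[π(i) > π(i+1)] = 1/2.
By linearity: E[X] = 196 · (1/2) = (197 − 1) · (1/2) = 98 ≈ 98.000000.

E[X] = 98 = 98.000000.


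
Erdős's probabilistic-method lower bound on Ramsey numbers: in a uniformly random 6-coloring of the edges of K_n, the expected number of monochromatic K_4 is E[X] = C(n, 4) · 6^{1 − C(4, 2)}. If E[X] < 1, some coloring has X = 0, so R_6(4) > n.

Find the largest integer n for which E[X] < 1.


We need C(n, 4) · 6^{1 − 6} < 1, i.e. C(n, 4) < 6^{6 − 1} = 7776.
Check values of n near the boundary:
  n = 21: C(21, 4) = 5985; 5985 < 7776? YES
  n = 22: C(22, 4) = 7315; 7315 < 7776? YES
  n = 23: C(23, 4) = 8855; 8855 < 7776? NO
  n = 24: C(24, 4) = 10626; 10626 < 7776? NO
  n = 25: C(25, 4) = 12650; 12650 < 7776? NO
The largest n with C(n, 4) < 7776 is n = 22 (where E[X] = 7315/7776 ≈ 0.941). Hence R_6(4) > 22, i.e. R_6(4) ≥ 23.

Largest n = 22; hence R_6(4) > 22.


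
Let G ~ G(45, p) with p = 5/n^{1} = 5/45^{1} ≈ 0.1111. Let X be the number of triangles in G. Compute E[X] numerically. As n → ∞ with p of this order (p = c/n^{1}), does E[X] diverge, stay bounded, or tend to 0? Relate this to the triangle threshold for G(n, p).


Number of potential triangles: C(45, 3) = 14190.
Each occurs with probability p³ ≈ (0.1111)³ ≈ 1.371742e-03.
By linearity: E[X] = C(45, 3)·p³ ≈ 14190 · 1.371742e-03 ≈ 19.4650.
Here α = 1, so p = 5/n is exactly at the triangle threshold p ~ 1/n. Asymptotically E[X] → c³/6 = 5³/6 = 125/6 ≈ 20.8333, a bounded constant. In this regime the triangle count is asymptotically Poisson(c³/6).

E[X] ≈ 19.4650; in regime p = Θ(1/n^{1}) E[X] stays bounded (at the triangle threshold p ~ 1/n).


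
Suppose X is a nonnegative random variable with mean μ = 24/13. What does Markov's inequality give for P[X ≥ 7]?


μ = E[X] = 24/13, a = 7.
Markov: P[X ≥ 7] ≤ μ/a = (24/13)/7 = 24/91.
Numerically: ≈ 0.2637.
(Since a = 7 > μ = 1.8462, the bound 24/91 is < 1 and informative.)

P[X ≥ 7] ≤ 24/91 ≈ 0.2637.


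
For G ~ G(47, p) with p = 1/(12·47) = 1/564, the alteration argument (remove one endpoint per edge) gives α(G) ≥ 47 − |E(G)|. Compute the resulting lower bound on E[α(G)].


E[|E(G)|] = C(47, 2)·p = 1081 · (1/564) = 23/12.
E[α(G)] ≥ n − E[|E(G)|] = 47 − 23/12 = 541/12.
Numerically: ≈ 45.0833.
(This is only a lower bound; the true E[α(G)] may be larger.)

E[α(G)] ≥ 541/12 ≈ 45.0833.


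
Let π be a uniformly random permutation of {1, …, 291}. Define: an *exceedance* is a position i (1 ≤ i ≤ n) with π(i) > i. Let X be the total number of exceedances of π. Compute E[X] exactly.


Write X = Σ_{i=1}^{291} X_i, where X_i = 1_{π(i) > i}.
For each fixed i, π(i) is uniform over {1, …, 291} (marginal of a uniform permutation), so P[π(i) > i] = (n − i)/n. Summing: Σ_{i=1}^{291} (n − i)/n = (0 + 1 + … + 290)/291 = 291(291 − 1)/(2·291) = (291 − 1)/2.
Hence E[X] = Σ_{i=1}^{291} (291 − i)/291 = 145 ≈ 145.000.

E[X] = 145 = 145.000.


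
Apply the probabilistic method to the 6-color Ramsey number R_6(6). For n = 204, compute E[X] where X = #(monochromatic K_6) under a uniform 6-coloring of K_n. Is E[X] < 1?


E[X] = C(204, 6) · 6^{1 − 15} = 92944609660 · 6^{−14} = 92944609660/78364164096.
As a reduced fraction: E[X] = 23236152415/19591041024 ≈ 1.1861.
Is E[X] < 1? NO.
Since E[X] ≥ 1, the first-moment bound is inconclusive at n = 204; it does NOT by itself certify R_6(6) > 204.

E[X] = 23236152415/19591041024 ≈ 1.1861; E[X] ≥ 1; first-moment method inconclusive here.


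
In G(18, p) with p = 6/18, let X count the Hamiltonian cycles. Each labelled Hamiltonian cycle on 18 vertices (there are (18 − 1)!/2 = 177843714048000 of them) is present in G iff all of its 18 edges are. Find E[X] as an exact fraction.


K_18 has (18 − 1)!/2 = 177843714048000 labelled Hamiltonian cycles.
For each such Hamiltonian cycle H, let X_H = 1 if all 18 edges of H are present in G. Then P[X_H = 1] = p^{18} = (1/3)^{18} = 1/387420489.
By linearity of expectation: E[X] = Σ_H E[X_H] = 177843714048000 · p^{18} = 177843714048000 · 1/387420489 = 243955712000/531441.
Numerically: E[X] ≈ 4.5905e+05.

E[X] = 177843714048000 · (1/3)^{18} = 243955712000/531441 ≈ 4.5905e+05.


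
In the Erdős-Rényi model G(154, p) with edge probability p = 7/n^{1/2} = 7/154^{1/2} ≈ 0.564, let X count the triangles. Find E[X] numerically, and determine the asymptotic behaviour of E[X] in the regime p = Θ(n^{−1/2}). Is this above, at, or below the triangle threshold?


Number of potential triangles: C(154, 3) = 596904.
Each occurs with probability p³ ≈ (0.564)³ ≈ 1.79479e-01.
By linearity: E[X] = C(154, 3)·p³ ≈ 596904 · 1.79479e-01 ≈ 107131.584.
Since α = 1/2 < 1, p = c/n^{1/2} ≫ 1/n is above the triangle threshold p ~ 1/n. Asymptotically E[X] ~ (c³/6)·n^{3(1−α)} = (7³/6)·n^{1.5} → ∞; triangles are abundant w.h.p.

E[X] ≈ 107131.584; in regime p = Θ(1/n^{1/2}) E[X] diverges (above the triangle threshold p ~ 1/n).


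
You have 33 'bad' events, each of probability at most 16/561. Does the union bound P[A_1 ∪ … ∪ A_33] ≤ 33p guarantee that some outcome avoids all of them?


Union bound: P[∪_{i=1}^{33} A_i] ≤ Σ_i P[A_i] ≤ 33·p = 33·(16/561) = 16/17.
Numerically: 16/17 ≈ 0.9412.
Is 16/17 < 1? YES.
Since P[∪ A_i] ≤ 16/17 < 1, the complement has P[∩ A_i^c] ≥ 1 − 16/17 = 1/17 > 0, so some outcome avoids every A_i.

33·p = 16/17 ≈ 0.9412; existence CERTIFIED by the union bound.


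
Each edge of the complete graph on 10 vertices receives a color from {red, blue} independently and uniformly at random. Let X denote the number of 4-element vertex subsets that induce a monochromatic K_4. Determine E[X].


Let X = Σ_S X_S over the C(10, 4) = 210 subsets S of size 4, where X_S = 1 if the K_4 on S is monochromatic.
For a fixed S, the K_4 on S has C(4, 2) = 6 edges. P[all 6 edges red] = (1/2)^6, and likewise for blue, so P[monochromatic] = 2·(1/2)^6 = 2^{1 − 6} = 1/32.
Summing: E[X] = C(10, 4) · 2^{1 − 6} = 210 · 1/32 = 105/16.
Numerically: E[X] ≈ 6.562500.

E[X] = C(10,4)·2^(1−C(4,2)) = 105/16 ≈ 6.562500.


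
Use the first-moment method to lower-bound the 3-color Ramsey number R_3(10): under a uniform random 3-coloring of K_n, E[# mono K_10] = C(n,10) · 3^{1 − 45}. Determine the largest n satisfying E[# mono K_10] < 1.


We need C(n, 10) · 3^{1 − 45} < 1, i.e. C(n, 10) < 3^{45 − 1} = 984770902183611232881.
Check values of n near the boundary:
  n = 569: C(569, 10) = 905357721286137524328; 905357721286137524328 < 984770902183611232881? YES
  n = 570: C(570, 10) = 921524823451961408691; 921524823451961408691 < 984770902183611232881? YES
  n = 571: C(571, 10) = 937951290893172842001; 937951290893172842001 < 984770902183611232881? YES
  n = 572: C(572, 10) = 954640815642161682606; 954640815642161682606 < 984770902183611232881? YES
  n = 573: C(573, 10) = 971597135635805762226; 971597135635805762226 < 984770902183611232881? YES
  n = 574: C(574, 10) = 988824035203816502691; 988824035203816502691 < 984770902183611232881? NO
The largest n with C(n, 10) < 984770902183611232881 is n = 573 (where E[X] = 35985079097622435638/36472996377170786403 ≈ 0.986623). Hence R_3(10) > 573, i.e. R_3(10) ≥ 574.

Largest n = 573; hence R_3(10) > 573.


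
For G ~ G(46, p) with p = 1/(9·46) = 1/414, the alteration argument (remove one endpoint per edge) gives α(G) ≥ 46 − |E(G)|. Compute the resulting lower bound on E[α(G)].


E[|E(G)|] = C(46, 2)·p = 1035 · (1/414) = 5/2.
E[α(G)] ≥ n − E[|E(G)|] = 46 − 5/2 = 87/2.
Numerically: ≈ 43.5000.
(This is only a lower bound; the true E[α(G)] may be larger.)

E[α(G)] ≥ 87/2 ≈ 43.5000.


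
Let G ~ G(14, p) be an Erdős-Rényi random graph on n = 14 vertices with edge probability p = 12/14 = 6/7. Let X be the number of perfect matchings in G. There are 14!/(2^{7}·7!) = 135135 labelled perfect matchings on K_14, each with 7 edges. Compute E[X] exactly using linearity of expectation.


K_14 has 14!/(2^{7}·7!) = 135135 labelled perfect matchings.
For each such perfect matching H, let X_H = 1 if all 7 edges of H are present in G. Then P[X_H = 1] = p^{7} = (6/7)^{7} = 279936/823543.
Summing the indicators: E[X] = Σ_H E[X_H] = 135135 · p^{7} = 135135 · 279936/823543 = 5404164480/117649.
Numerically: E[X] ≈ 4.59e+04.

E[X] = 135135 · (6/7)^{7} = 5404164480/117649 ≈ 4.59e+04.


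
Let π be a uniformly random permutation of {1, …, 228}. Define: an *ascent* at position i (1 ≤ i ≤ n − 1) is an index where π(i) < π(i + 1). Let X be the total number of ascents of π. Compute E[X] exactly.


Write X = Σ X_I over i = 1, …, 227, with X_I the indicator of one ascent.
There are 227 indicators.
For each fixed i, the pair (π(i), π(i+1)) is a uniformly random ordered pair of distinct values from {1, …, 228}; by symmetry P[π(i) < π(i+1)] = 1/2.
By linearity: E[X] = 227 · (1/2) = (228 − 1) · (1/2) = 227/2 ≈ 113.500000.

E[X] = 227/2 = 113.500000.


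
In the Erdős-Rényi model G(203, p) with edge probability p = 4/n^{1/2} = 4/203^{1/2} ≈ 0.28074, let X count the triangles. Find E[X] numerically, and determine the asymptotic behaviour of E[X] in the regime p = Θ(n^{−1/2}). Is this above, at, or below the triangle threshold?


Number of potential triangles: C(203, 3) = 1373701.
Each occurs with probability p³ ≈ (0.28074)³ ≈ 2.2127682e-02.
By linearity: E[X] = C(203, 3)·p³ ≈ 1373701 · 2.2127682e-02 ≈ 30396.81858.
Since α = 1/2 < 1, p = c/n^{1/2} ≫ 1/n is above the triangle threshold p ~ 1/n. Asymptotically E[X] ~ (c³/6)·n^{3(1−α)} = (4³/6)·n^{1.5} → ∞; triangles are abundant w.h.p.

E[X] ≈ 30396.81858; in regime p = Θ(1/n^{1/2}) E[X] diverges (above the triangle threshold p ~ 1/n).


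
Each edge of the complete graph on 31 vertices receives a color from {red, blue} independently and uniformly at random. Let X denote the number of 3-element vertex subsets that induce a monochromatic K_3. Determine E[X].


Let X = Σ_S X_S over the C(31, 3) = 4495 subsets S of size 3, where X_S = 1 if the K_3 on S is monochromatic.
For a fixed S, the K_3 on S has C(3, 2) = 3 edges. P[all 3 edges red] = (1/2)^3, and likewise for blue, so P[monochromatic] = 2·(1/2)^3 = 2^{1 − 3} = 1/4.
By linearity: E[X] = C(31, 3) · 2^{1 − 3} = 4495 · 1/4 = 4495/4.
Numerically: E[X] ≈ 1123.75000.

E[X] = C(31,3)·2^(1−C(3,2)) = 4495/4 ≈ 1123.75000.


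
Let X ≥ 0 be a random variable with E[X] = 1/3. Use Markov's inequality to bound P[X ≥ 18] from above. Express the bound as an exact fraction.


μ = E[X] = 1/3, a = 18.
Markov: P[X ≥ 18] ≤ μ/a = (1/3)/18 = 1/54.
Numerically: ≈ 0.018519.
(Since a = 18 > μ = 0.333333, the bound 1/54 is < 1 and informative.)

P[X ≥ 18] ≤ 1/54 ≈ 0.018519.


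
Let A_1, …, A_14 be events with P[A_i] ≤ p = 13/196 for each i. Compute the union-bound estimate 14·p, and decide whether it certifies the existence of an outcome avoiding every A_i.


Union bound: P[∪_{i=1}^{14} A_i] ≤ Σ_i P[A_i] ≤ 14·p = 14·(13/196) = 13/14.
Numerically: 13/14 ≈ 0.928571.
Is 13/14 < 1? YES.
Since P[∪ A_i] ≤ 13/14 < 1, the complement has P[∩ A_i^c] ≥ 1 − 13/14 = 1/14 > 0, so some outcome avoids every A_i.

14·p = 13/14 ≈ 0.928571; existence CERTIFIED by the union bound.


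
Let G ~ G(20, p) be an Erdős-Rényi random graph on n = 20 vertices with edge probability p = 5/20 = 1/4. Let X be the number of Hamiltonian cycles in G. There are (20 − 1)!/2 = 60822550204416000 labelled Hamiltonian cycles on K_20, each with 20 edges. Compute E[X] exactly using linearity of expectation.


K_20 has (20 − 1)!/2 = 60822550204416000 labelled Hamiltonian cycles.
For each such Hamiltonian cycle H, let X_H = 1 if all 20 edges of H are present in G. Then P[X_H = 1] = p^{20} = (1/4)^{20} = 1/1099511627776.
By linearity: E[X] = Σ_H E[X_H] = 60822550204416000 · p^{20} = 60822550204416000 · 1/1099511627776 = 1856156927625/33554432.
Numerically: E[X] ≈ 5.53e+04.

E[X] = 60822550204416000 · (1/4)^{20} = 1856156927625/33554432 ≈ 5.53e+04.


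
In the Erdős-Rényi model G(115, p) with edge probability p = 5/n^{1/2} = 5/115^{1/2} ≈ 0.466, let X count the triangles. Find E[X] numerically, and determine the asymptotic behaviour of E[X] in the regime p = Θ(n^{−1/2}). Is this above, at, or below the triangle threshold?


Number of potential triangles: C(115, 3) = 246905.
Each occurs with probability p³ ≈ (0.466)³ ≈ 1.01359e-01.
By linearity: E[X] = C(115, 3)·p³ ≈ 246905 · 1.01359e-01 ≈ 25026.098.
Since α = 1/2 < 1, p = c/n^{1/2} ≫ 1/n is above the triangle threshold p ~ 1/n. Asymptotically E[X] ~ (c³/6)·n^{3(1−α)} = (5³/6)·n^{1.5} → ∞; triangles are abundant w.h.p.

E[X] ≈ 25026.098; in regime p = Θ(1/n^{1/2}) E[X] diverges (above the triangle threshold p ~ 1/n).


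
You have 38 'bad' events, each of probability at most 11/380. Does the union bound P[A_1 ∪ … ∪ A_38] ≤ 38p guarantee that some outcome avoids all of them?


Union bound: P[∪_{i=1}^{38} A_i] ≤ Σ_i P[A_i] ≤ 38·p = 38·(11/380) = 11/10.
Numerically: 11/10 ≈ 1.1000.
Is 11/10 < 1? NO.
Since the bound 11/10 is ≥ 1, the union bound is uninformative here; it does NOT by itself certify existence.

38·p = 11/10 ≈ 1.1000; existence NOT certified by the union bound.


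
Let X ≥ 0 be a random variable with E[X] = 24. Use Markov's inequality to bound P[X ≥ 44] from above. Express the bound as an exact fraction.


μ = E[X] = 24, a = 44.
Markov: P[X ≥ 44] ≤ μ/a = (24)/44 = 6/11.
Numerically: ≈ 0.545455.
(Since a = 44 > μ = 24.000000, the bound 6/11 is < 1 and informative.)

P[X ≥ 44] ≤ 6/11 ≈ 0.545455.


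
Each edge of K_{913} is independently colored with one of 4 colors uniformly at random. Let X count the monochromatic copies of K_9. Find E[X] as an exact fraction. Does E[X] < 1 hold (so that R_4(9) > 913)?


E[X] = C(913, 9) · 4^{1 − 36} = 1167605542753639808390 · 4^{−35} = 1167605542753639808390/1180591620717411303424.
As a reduced fraction: E[X] = 583802771376819904195/590295810358705651712 ≈ 0.9890004.
Is E[X] < 1? YES.
Since E[X] < 1, there exists a 4-coloring of K_{913} with no monochromatic K_9; hence R_4(9) > 913.

E[X] = 583802771376819904195/590295810358705651712 ≈ 0.9890004; E[X] < 1, so R_4(9) > 913.


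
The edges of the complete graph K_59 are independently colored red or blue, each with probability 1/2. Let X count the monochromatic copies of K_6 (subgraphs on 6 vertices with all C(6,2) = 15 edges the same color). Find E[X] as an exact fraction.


Let X = Σ_S X_S over the C(59, 6) = 45057474 subsets S of size 6, where X_S = 1 if the K_6 on S is monochromatic.
For a fixed S, the K_6 on S has C(6, 2) = 15 edges. P[all 15 edges red] = (1/2)^15, and likewise for blue, so P[monochromatic] = 2·(1/2)^15 = 2^{1 − 15} = 1/16384.
By linearity of expectation: E[X] = C(59, 6) · 2^{1 − 15} = 45057474 · 1/16384 = 22528737/8192.
Numerically: E[X] ≈ 2750.090.

E[X] = C(59,6)·2^(1−C(6,2)) = 22528737/8192 ≈ 2750.090.


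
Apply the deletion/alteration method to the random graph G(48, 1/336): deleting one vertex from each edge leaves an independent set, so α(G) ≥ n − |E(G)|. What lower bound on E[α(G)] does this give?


E[|E(G)|] = C(48, 2)·p = 1128 · (1/336) = 47/14.
E[α(G)] ≥ n − E[|E(G)|] = 48 − 47/14 = 625/14.
Numerically: ≈ 44.64286.
(This is only a lower bound; the true E[α(G)] may be larger.)

E[α(G)] ≥ 625/14 ≈ 44.64286.


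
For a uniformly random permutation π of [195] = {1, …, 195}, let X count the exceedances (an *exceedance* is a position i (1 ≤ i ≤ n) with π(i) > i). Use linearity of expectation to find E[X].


Write X = Σ_{i=1}^{195} X_i, where X_i = 1_{π(i) > i}.
For each fixed i, π(i) is uniform over {1, …, 195} (marginal of a uniform permutation), so P[π(i) > i] = (n − i)/n. Summing: Σ_{i=1}^{195} (n − i)/n = (0 + 1 + … + 194)/195 = 195(195 − 1)/(2·195) = (195 − 1)/2.
Hence E[X] = Σ_{i=1}^{195} (195 − i)/195 = 97 ≈ 97.00000.

E[X] = 97 = 97.00000.


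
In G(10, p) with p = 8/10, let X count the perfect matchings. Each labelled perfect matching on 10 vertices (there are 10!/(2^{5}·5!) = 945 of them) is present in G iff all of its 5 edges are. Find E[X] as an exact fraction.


K_10 has 10!/(2^{5}·5!) = 945 labelled perfect matchings.
For each such perfect matching H, let X_H = 1 if all 5 edges of H are present in G. Then P[X_H = 1] = p^{5} = (4/5)^{5} = 1024/3125.
By linearity of expectation: E[X] = Σ_H E[X_H] = 945 · p^{5} = 945 · 1024/3125 = 193536/625.
Numerically: E[X] ≈ 310.

E[X] = 945 · (4/5)^{5} = 193536/625 ≈ 310.


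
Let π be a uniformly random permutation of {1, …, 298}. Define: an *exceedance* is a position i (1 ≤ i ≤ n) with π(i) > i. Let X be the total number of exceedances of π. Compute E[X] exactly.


Write X = Σ_{i=1}^{298} X_i, where X_i = 1_{π(i) > i}.
For each fixed i, π(i) is uniform over {1, …, 298} (marginal of a uniform permutation), so P[π(i) > i] = (n − i)/n. Summing: Σ_{i=1}^{298} (n − i)/n = (0 + 1 + … + 297)/298 = 298(298 − 1)/(2·298) = (298 − 1)/2.
Hence E[X] = Σ_{i=1}^{298} (298 − i)/298 = 297/2 ≈ 148.5000.

E[X] = 297/2 = 148.5000.


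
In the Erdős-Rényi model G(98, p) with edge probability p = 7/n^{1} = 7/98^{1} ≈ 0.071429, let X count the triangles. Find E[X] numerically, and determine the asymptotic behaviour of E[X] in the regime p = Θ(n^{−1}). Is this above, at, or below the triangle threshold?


Number of potential triangles: C(98, 3) = 152096.
Each occurs with probability p³ ≈ (0.071429)³ ≈ 3.6443149e-04.
By linearity: E[X] = C(98, 3)·p³ ≈ 152096 · 3.6443149e-04 ≈ 55.42857.
Here α = 1, so p = 7/n is exactly at the triangle threshold p ~ 1/n. Asymptotically E[X] → c³/6 = 7³/6 = 343/6 ≈ 57.16667, a bounded constant. In this regime the triangle count is asymptotically Poisson(c³/6).

E[X] ≈ 55.42857; in regime p = Θ(1/n^{1}) E[X] stays bounded (at the triangle threshold p ~ 1/n).


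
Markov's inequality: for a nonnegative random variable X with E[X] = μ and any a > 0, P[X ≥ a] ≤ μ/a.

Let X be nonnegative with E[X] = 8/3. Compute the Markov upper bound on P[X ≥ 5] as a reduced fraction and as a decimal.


μ = E[X] = 8/3, a = 5.
Markov: P[X ≥ 5] ≤ μ/a = (8/3)/5 = 8/15.
Numerically: ≈ 0.533333.
(Since a = 5 > μ = 2.666667, the bound 8/15 is < 1 and informative.)

P[X ≥ 5] ≤ 8/15 ≈ 0.533333.


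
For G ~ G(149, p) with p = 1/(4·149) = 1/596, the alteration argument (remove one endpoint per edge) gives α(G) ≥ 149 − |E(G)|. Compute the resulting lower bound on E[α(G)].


E[|E(G)|] = C(149, 2)·p = 11026 · (1/596) = 37/2.
E[α(G)] ≥ n − E[|E(G)|] = 149 − 37/2 = 261/2.
Numerically: ≈ 130.5000.
(This is only a lower bound; the true E[α(G)] may be larger.)

E[α(G)] ≥ 261/2 ≈ 130.5000.


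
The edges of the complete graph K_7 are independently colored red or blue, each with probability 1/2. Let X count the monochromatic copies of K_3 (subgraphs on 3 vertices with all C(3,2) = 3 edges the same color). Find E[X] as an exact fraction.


Let X = Σ_S X_S over the C(7, 3) = 35 subsets S of size 3, where X_S = 1 if the K_3 on S is monochromatic.
For a fixed S, the K_3 on S has C(3, 2) = 3 edges. P[all 3 edges red] = (1/2)^3, and likewise for blue, so P[monochromatic] = 2·(1/2)^3 = 2^{1 − 3} = 1/4.
By linearity: E[X] = C(7, 3) · 2^{1 − 3} = 35 · 1/4 = 35/4.
Numerically: E[X] ≈ 8.75000.

E[X] = C(7,3)·2^(1−C(3,2)) = 35/4 ≈ 8.75000.


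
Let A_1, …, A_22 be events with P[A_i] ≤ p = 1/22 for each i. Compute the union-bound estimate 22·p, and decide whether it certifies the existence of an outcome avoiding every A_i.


Union bound: P[∪_{i=1}^{22} A_i] ≤ Σ_i P[A_i] ≤ 22·p = 22·(1/22) = 1.
Numerically: 1 ≈ 1.000000.
Is 1 < 1? NO.
Since the bound 1 is ≥ 1, the union bound is uninformative here; it does NOT by itself certify existence.

22·p = 1 ≈ 1.000000; existence NOT certified by the union bound.


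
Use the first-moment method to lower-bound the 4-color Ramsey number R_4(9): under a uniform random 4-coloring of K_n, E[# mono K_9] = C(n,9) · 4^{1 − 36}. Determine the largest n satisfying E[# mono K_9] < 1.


We need C(n, 9) · 4^{1 − 36} < 1, i.e. C(n, 9) < 4^{36 − 1} = 1180591620717411303424.
Check values of n near the boundary:
  n = 913: C(913, 9) = 1167605542753639808390; 1167605542753639808390 < 1180591620717411303424? YES
  n = 914: C(914, 9) = 1179217089587653905932; 1179217089587653905932 < 1180591620717411303424? YES
  n = 915: C(915, 9) = 1190931166636537885130; 1190931166636537885130 < 1180591620717411303424? NO
  n = 916: C(916, 9) = 1202748565202942340440; 1202748565202942340440 < 1180591620717411303424? NO
The largest n with C(n, 9) < 1180591620717411303424 is n = 914 (where E[X] = 294804272396913476483/295147905179352825856 ≈ 0.999). Hence R_4(9) > 914, i.e. R_4(9) ≥ 915.

Largest n = 914; hence R_4(9) > 914.


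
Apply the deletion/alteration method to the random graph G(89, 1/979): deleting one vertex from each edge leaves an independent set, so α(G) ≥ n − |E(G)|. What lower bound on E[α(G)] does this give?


E[|E(G)|] = C(89, 2)·p = 3916 · (1/979) = 4.
E[α(G)] ≥ n − E[|E(G)|] = 89 − 4 = 85.
Numerically: ≈ 85.00000.
(This is only a lower bound; the true E[α(G)] may be larger.)

E[α(G)] ≥ 85 ≈ 85.00000.


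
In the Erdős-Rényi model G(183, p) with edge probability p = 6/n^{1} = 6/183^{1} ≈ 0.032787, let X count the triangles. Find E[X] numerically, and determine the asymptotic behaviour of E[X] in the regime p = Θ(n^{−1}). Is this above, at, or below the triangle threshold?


Number of potential triangles: C(183, 3) = 1004731.
Each occurs with probability p³ ≈ (0.032787)³ ≈ 3.5245241e-05.
By linearity: E[X] = C(183, 3)·p³ ≈ 1004731 · 3.5245241e-05 ≈ 35.41199.
Here α = 1, so p = 6/n is exactly at the triangle threshold p ~ 1/n. Asymptotically E[X] → c³/6 = 6³/6 = 36 ≈ 36.00000, a bounded constant. In this regime the triangle count is asymptotically Poisson(c³/6).

E[X] ≈ 35.41199; in regime p = Θ(1/n^{1}) E[X] stays bounded (at the triangle threshold p ~ 1/n).


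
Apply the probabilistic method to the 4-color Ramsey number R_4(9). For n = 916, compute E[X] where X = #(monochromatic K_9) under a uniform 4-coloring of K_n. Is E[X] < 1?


E[X] = C(916, 9) · 4^{1 − 36} = 1202748565202942340440 · 4^{−35} = 1202748565202942340440/1180591620717411303424.
As a reduced fraction: E[X] = 150343570650367792555/147573952589676412928 ≈ 1.0188.
Is E[X] < 1? NO.
Since E[X] ≥ 1, the first-moment bound is inconclusive at n = 916; it does NOT by itself certify R_4(9) > 916.

E[X] = 150343570650367792555/147573952589676412928 ≈ 1.0188; E[X] ≥ 1; first-moment method inconclusive here.


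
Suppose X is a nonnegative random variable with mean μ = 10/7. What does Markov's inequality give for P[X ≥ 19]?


μ = E[X] = 10/7, a = 19.
Markov: P[X ≥ 19] ≤ μ/a = (10/7)/19 = 10/133.
Numerically: ≈ 0.07519.
(Since a = 19 > μ = 1.42857, the bound 10/133 is < 1 and informative.)

P[X ≥ 19] ≤ 10/133 ≈ 0.07519.


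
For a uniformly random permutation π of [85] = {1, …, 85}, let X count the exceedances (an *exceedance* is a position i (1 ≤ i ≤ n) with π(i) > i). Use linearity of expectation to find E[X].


Write X = Σ_{i=1}^{85} X_i, where X_i = 1_{π(i) > i}.
For each fixed i, π(i) is uniform over {1, …, 85} (marginal of a uniform permutation), so P[π(i) > i] = (n − i)/n. Summing: Σ_{i=1}^{85} (n − i)/n = (0 + 1 + … + 84)/85 = 85(85 − 1)/(2·85) = (85 − 1)/2.
Hence E[X] = Σ_{i=1}^{85} (85 − i)/85 = 42 ≈ 42.000000.

E[X] = 42 = 42.000000.
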